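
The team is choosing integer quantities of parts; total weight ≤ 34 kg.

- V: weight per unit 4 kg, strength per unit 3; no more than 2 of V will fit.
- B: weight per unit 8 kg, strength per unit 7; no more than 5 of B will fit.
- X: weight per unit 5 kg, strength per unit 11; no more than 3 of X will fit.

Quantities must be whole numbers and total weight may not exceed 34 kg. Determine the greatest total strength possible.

Take 2×B and 3×X: weight 31 ≤ 34, strength 2·7 + 3·11 = 47.
X has the best ratio (11/5) and is taken to its limit of 3; remaining capacity is filled optimally with the others.

47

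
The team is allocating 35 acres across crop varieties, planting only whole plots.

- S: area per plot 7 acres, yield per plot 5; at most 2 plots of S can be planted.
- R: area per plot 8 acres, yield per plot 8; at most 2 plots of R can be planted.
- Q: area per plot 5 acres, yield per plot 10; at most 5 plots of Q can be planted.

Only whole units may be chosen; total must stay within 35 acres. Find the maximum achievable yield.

58

Q has the best ratio (10/5); taking only Q gives at most 5×10 = 50 (stopped by the supply cap of 5).
Mixing does better — 1×R and 5×Q: area 33 ≤ 35, yield 1·8 + 5·10 = 58.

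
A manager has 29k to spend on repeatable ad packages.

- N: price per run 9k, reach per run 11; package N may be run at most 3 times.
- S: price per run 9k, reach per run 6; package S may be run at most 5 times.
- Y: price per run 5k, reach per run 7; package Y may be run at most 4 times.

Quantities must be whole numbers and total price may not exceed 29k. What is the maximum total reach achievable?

39

Y has the best ratio (7/5); taking only Y gives at most 4×7 = 28 (stopped by the supply cap of 4).
Mixing does better — 1×N and 4×Y: price 29 ≤ 29, reach 1·11 + 4·7 = 39.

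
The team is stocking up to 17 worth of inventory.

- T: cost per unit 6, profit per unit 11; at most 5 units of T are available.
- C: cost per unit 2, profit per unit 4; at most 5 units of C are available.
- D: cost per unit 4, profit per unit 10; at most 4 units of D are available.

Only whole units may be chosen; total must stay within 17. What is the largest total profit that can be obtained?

D has the best ratio (10/4); taking only D gives at most 4×10 = 40 (stopped by the cost limit).
Optimal: 4×D: cost 16 ≤ 17, profit 4·10 = 40.

40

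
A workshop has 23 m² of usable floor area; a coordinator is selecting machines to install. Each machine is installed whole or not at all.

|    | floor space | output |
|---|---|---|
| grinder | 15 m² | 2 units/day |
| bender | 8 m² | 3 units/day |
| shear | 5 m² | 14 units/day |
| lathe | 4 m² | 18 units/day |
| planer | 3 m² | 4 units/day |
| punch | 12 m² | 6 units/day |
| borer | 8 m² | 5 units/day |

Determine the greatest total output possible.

bender + shear + lathe + planer: floor space 8 + 5 + 4 + 3 = 20 ≤ 23, output 3 + 14 + 18 + 4 = 39.
shear + lathe + punch: floor space 5 + 4 + 12 = 21 ≤ 23, output 14 + 18 + 6 = 38.
shear + lathe + planer + borer: floor space 5 + 4 + 3 + 8 = 20 ≤ 23, output 14 + 18 + 4 + 5 = 41.
Best is shear, lathe, planer, and borer with total output 41.

41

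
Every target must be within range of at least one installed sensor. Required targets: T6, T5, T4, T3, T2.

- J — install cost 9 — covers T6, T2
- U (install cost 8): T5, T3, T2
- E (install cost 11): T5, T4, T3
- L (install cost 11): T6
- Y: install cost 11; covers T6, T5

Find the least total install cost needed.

20

The greedy cost-per-new-target heuristic would pick U, J, and E for 28, but a cheaper cover exists.
Choose J and E: together they cover T6, T5, T4, T3, T2 — every target.
Total install cost: 9 + 11 = 20.
No cover costs less than 20.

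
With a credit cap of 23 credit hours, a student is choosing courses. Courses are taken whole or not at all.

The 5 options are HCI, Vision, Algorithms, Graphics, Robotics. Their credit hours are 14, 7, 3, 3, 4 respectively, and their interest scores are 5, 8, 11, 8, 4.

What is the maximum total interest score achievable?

31

HCI + Algorithms + Graphics: credit hours 14 + 3 + 3 = 20 ≤ 23, interest score 5 + 11 + 8 = 24.
Vision + Algorithms + Graphics: credit hours 7 + 3 + 3 = 13 ≤ 23, interest score 8 + 11 + 8 = 27.
Vision + Algorithms + Graphics + Robotics: credit hours 7 + 3 + 3 + 4 = 17 ≤ 23, interest score 8 + 11 + 8 + 4 = 31.
Best is Vision, Algorithms, Graphics, and Robotics with total interest score 31.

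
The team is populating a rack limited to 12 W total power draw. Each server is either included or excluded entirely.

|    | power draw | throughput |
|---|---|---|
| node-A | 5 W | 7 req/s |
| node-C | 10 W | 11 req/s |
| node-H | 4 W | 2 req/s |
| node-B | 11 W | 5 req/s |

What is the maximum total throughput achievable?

Take node-C: power draw 10 ≤ 12, throughput 11.
No other feasible combination does better.

11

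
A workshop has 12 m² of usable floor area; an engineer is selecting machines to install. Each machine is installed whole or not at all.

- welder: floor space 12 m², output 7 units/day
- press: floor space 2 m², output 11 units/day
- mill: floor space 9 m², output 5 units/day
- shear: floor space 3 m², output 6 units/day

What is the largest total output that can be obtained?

17

This is an integer program with binary decision variables.
Take press and shear: floor space 2 + 3 = 5 ≤ 12, output 11 + 6 = 17.
No other feasible combination does better.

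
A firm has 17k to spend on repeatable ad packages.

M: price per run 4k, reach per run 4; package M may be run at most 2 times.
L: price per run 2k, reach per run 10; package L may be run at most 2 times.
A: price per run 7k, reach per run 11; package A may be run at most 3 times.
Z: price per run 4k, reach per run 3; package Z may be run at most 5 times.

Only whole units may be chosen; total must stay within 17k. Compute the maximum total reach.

This is a bounded integer knapsack.
L has the best ratio (10/2); taking only L gives at most 2×10 = 20 (stopped by the supply cap of 2).
Mixing does better — 1×M, 2×L, and 1×A: price 15 ≤ 17, reach 1·4 + 2·10 + 1·11 = 35.

35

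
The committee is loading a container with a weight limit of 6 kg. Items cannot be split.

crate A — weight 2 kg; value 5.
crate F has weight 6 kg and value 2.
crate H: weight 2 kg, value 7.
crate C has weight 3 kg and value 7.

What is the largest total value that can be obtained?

14

crate H + crate C: weight 2 + 3 = 5 ≤ 6, value 7 + 7 = 14.
crate A + crate H: weight 2 + 2 = 4 ≤ 6, value 5 + 7 = 12.
Best is crate H and crate C with total value 14.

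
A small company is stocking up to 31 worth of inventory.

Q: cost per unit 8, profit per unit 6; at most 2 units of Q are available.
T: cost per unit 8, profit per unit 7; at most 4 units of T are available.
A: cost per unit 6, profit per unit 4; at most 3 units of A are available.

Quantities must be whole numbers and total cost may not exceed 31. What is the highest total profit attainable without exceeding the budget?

T has the best ratio (7/8); taking only T gives at most 3×7 = 21 (stopped by the cost limit).
Mixing does better — 3×T and 1×A: cost 30 ≤ 31, profit 3·7 + 1·4 = 25.

25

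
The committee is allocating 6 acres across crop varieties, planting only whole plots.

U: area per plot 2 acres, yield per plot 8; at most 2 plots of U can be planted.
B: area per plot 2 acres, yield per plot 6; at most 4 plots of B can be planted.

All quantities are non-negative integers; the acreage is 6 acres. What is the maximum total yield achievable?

22

This is a bounded integer knapsack.
2×U and 1×B: area 6 ≤ 6, yield 2·8 + 1·6 = 22.
1×U and 2×B: area 6 ≤ 6, yield 1·8 + 2·6 = 20.
Best is 22.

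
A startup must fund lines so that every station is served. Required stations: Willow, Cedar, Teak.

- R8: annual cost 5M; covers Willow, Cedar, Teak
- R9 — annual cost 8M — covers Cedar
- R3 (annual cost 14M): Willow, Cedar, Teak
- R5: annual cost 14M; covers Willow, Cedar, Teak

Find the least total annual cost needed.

R8 alone covers Willow, Cedar, Teak — every station.
Total annual cost: 5.
No cover costs less than 5.

5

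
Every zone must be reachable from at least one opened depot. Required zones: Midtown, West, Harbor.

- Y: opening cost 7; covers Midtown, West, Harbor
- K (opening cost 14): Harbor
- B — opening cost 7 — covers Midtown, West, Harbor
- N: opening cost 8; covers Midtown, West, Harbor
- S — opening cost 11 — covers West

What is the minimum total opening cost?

This is an integer covering problem.
Y alone covers Midtown, West, Harbor — every zone.
Total opening cost: 7.
No cover costs less than 7.

7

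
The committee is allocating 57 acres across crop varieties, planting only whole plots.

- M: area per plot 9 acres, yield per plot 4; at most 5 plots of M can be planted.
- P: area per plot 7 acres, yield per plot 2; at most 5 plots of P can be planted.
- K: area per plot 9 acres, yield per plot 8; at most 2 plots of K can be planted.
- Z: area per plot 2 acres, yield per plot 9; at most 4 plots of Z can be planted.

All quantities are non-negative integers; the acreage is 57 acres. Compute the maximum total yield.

3×M, 2×K, and 4×Z: area 53 ≤ 57, yield 3·4 + 2·8 + 4·9 = 64.
1×M, 3×P, 2×K, and 4×Z: area 56 ≤ 57, yield 1·4 + 3·2 + 2·8 + 4·9 = 62.
Best is 64.

64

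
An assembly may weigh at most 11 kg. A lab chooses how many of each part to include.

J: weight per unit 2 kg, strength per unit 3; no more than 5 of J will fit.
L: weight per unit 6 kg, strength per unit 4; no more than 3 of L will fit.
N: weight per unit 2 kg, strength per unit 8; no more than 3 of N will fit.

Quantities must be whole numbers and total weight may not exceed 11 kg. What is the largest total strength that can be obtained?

This is a bounded integer knapsack.
Take 2×J and 3×N: weight 10 ≤ 11, strength 2·3 + 3·8 = 30.
N has the best ratio (8/2) and is taken to its limit of 3; remaining capacity is filled optimally with the others.

30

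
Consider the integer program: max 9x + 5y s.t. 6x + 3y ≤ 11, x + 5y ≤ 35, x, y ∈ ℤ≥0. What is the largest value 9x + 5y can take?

15

(x,y)=(0,3) is feasible, giving 15.
(x,y)=(0,2) is feasible, giving 10.
No feasible integer point exceeds 15.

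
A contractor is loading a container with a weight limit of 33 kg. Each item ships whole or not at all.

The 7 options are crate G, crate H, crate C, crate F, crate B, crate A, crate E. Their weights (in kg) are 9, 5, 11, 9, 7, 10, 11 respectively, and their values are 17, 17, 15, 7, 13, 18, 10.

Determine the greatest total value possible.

Allowing fractional choices, the relaxed optimum would be about 67.7, but items are indivisible.
crate G + crate H + crate C + crate B: weight 9 + 5 + 11 + 7 = 32 ≤ 33, value 17 + 17 + 15 + 13 = 62.
crate G + crate H + crate B + crate A: weight 9 + 5 + 7 + 10 = 31 ≤ 33, value 17 + 17 + 13 + 18 = 65.
crate H + crate C + crate B + crate A: weight 5 + 11 + 7 + 10 = 33 ≤ 33, value 17 + 15 + 13 + 18 = 63.
Best is crate G, crate H, crate B, and crate A with total value 65.

65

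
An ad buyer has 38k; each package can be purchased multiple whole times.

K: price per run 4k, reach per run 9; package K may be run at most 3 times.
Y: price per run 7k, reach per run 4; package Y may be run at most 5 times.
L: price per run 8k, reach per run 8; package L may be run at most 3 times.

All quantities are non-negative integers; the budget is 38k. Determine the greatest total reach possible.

51

Take 3×K and 3×L: price 36 ≤ 38, reach 3·9 + 3·8 = 51.
K has the best ratio (9/4) and is taken to its limit of 3; remaining capacity is filled optimally with the others.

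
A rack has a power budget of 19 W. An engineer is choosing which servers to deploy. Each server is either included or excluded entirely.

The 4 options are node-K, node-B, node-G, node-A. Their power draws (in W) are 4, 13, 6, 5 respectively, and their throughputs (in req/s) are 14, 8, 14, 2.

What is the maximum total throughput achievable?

Take node-K, node-G, and node-A: power draw 4 + 6 + 5 = 15 ≤ 19, throughput 14 + 14 + 2 = 30.
No other feasible combination does better.

30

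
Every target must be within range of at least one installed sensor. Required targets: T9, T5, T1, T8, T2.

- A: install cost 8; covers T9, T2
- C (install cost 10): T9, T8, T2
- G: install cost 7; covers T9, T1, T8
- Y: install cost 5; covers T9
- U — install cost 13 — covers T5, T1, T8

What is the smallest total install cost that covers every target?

21

This is an integer covering problem.
Choose A and U: together they cover T9, T5, T1, T8, T2 — every target.
Total install cost: 8 + 13 = 21.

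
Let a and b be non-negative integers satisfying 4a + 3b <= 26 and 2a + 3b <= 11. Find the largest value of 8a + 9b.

The continuous relaxation peaks at (5.5, 0) with value 44.00; rounding to a feasible lattice point costs some objective.
(a,b)=(4,1) is feasible, giving 41.
(a,b)=(5,0) is feasible, giving 40.
(a,b)=(3,1) is feasible, giving 33.
(a,b)=(4,0) is feasible, giving 32.
The best lattice point is (4,1), giving 41.

41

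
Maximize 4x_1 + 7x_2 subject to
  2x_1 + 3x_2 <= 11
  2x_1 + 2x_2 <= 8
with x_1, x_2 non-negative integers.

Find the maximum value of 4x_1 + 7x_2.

25

Relaxing integrality, the LP optimum is 25.67 at (x_1,x_2) = (0, 3.67), which is not an integer point.
(x_1,x_2)=(1,3) is feasible, giving 25.
(x_1,x_2)=(2,2) is feasible, giving 22.
(x_1,x_2)=(0,3) is feasible, giving 21.
No feasible integer point exceeds 25.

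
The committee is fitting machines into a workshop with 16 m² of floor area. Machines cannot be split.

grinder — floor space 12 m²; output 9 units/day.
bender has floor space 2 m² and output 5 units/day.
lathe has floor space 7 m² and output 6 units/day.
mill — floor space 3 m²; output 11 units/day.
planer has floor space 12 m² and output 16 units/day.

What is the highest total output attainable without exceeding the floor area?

27

bender + lathe + mill: floor space 2 + 7 + 3 = 12 ≤ 16, output 5 + 6 + 11 = 22.
mill + planer: floor space 3 + 12 = 15 ≤ 16, output 11 + 16 = 27.
bender + planer: floor space 2 + 12 = 14 ≤ 16, output 5 + 16 = 21.
Best is mill and planer with total output 27.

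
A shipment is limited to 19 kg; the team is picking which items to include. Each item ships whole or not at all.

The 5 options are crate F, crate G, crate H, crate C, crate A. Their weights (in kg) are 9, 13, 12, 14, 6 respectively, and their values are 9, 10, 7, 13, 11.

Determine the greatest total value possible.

This is a 0-1 knapsack instance.
crate G + crate A: weight 13 + 6 = 19 ≤ 19, value 10 + 11 = 21.
crate F + crate A: weight 9 + 6 = 15 ≤ 19, value 9 + 11 = 20.
crate H + crate A: weight 12 + 6 = 18 ≤ 19, value 7 + 11 = 18.
Best is crate G and crate A with total value 21.

21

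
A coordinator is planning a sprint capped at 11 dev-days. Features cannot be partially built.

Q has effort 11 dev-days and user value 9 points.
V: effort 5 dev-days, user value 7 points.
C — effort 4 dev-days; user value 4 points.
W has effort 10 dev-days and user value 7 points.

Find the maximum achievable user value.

Allowing fractional choices, the relaxed optimum would be about 12.6, but features are indivisible.
V + C: effort 5 + 4 = 9 ≤ 11, user value 7 + 4 = 11.
V: effort 5 ≤ 11, user value 7.
Q: effort 11 ≤ 11, user value 9.
Best is V and C with total user value 11.

11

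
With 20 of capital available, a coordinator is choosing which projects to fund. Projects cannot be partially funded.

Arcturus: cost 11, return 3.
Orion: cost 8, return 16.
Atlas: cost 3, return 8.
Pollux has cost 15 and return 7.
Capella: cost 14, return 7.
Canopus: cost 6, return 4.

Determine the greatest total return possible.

28

This is a 0-1 knapsack instance.
Allowing fractional choices, the relaxed optimum would be about 29.5, but projects are indivisible.
Orion + Canopus: cost 8 + 6 = 14 ≤ 20, return 16 + 4 = 20.
Orion + Atlas + Canopus: cost 8 + 3 + 6 = 17 ≤ 20, return 16 + 8 + 4 = 28.
Orion + Atlas: cost 8 + 3 = 11 ≤ 20, return 16 + 8 = 24.
Best is Orion, Atlas, and Canopus with total return 28.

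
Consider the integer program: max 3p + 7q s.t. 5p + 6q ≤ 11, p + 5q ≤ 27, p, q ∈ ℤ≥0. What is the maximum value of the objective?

The continuous relaxation peaks at (0, 1.83) with value 12.83; rounding to a feasible lattice point costs some objective.
(p,q)=(1,1) is feasible, giving 10.
(p,q)=(0,1) is feasible, giving 7.
(p,q)=(2,0) is feasible, giving 6.
No feasible integer point exceeds 10.

10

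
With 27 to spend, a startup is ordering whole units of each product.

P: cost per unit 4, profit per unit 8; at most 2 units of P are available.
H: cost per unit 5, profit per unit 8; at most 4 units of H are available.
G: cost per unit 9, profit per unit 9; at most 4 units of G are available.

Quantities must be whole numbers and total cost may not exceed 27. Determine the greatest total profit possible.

1×P and 4×H: cost 24 ≤ 27, profit 1·8 + 4·8 = 40.
2×P, 2×H, and 1×G: cost 27 ≤ 27, profit 2·8 + 2·8 + 1·9 = 41.
Best is 41.

41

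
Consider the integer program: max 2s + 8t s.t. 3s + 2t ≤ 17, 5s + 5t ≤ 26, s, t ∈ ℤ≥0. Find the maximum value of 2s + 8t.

The continuous relaxation peaks at (0, 5.2) with value 41.60; rounding to a feasible lattice point costs some objective.
(s,t)=(0,5): 3·0+2·5=10≤17, 5·0+5·5=25≤26, objective 40.
(s,t)=(1,4): 3·1+2·4=11≤17, 5·1+5·4=25≤26, objective 34.
(s,t)=(0,4): 3·0+2·4=8≤17, 5·0+5·4=20≤26, objective 32.
Maximum is 40 at (s,t)=(0,5).

40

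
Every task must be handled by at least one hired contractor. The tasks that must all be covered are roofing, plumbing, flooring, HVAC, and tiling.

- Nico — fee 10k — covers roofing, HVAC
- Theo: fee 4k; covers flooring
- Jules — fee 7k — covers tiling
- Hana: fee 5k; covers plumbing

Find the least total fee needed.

Choose Nico, Theo, Jules, and Hana: together they cover roofing, plumbing, flooring, HVAC, tiling — every task.
Total fee: 10 + 4 + 7 + 5 = 26.
No cover costs less than 26.

26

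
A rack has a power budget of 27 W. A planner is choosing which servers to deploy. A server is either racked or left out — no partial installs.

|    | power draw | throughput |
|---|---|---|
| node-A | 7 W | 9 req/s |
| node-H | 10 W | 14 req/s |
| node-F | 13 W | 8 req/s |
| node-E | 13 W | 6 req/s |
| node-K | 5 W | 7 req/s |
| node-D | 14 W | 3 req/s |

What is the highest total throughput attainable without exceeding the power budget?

30

Allowing fractional choices, the relaxed optimum would be about 33.1, but servers are indivisible.
node-A + node-F + node-K: power draw 7 + 13 + 5 = 25 ≤ 27, throughput 9 + 8 + 7 = 24.
node-A + node-H + node-K: power draw 7 + 10 + 5 = 22 ≤ 27, throughput 9 + 14 + 7 = 30.
node-A + node-H: power draw 7 + 10 = 17 ≤ 27, throughput 9 + 14 = 23.
Best is node-A, node-H, and node-K with total throughput 30.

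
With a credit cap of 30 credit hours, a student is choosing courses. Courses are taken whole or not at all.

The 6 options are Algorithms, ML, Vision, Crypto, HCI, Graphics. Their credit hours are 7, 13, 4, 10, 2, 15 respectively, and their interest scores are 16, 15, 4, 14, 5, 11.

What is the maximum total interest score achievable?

This is an integer program with binary decision variables.
Algorithms + Vision + Crypto + HCI: credit hours 7 + 4 + 10 + 2 = 23 ≤ 30, interest score 16 + 4 + 14 + 5 = 39.
Algorithms + ML + Crypto: credit hours 7 + 13 + 10 = 30 ≤ 30, interest score 16 + 15 + 14 = 45.
Algorithms + ML + Vision + HCI: credit hours 7 + 13 + 4 + 2 = 26 ≤ 30, interest score 16 + 15 + 4 + 5 = 40.
Best is Algorithms, ML, and Crypto with total interest score 45.

45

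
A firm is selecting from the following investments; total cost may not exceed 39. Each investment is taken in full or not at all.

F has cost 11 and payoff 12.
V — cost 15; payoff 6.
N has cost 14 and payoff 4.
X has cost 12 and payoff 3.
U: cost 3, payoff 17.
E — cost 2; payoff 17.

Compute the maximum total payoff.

52

Allowing fractional choices, the relaxed optimum would be about 54.3, but investments are indivisible.
F + V + U + E: cost 11 + 15 + 3 + 2 = 31 ≤ 39, payoff 12 + 6 + 17 + 17 = 52.
F + N + U + E: cost 11 + 14 + 3 + 2 = 30 ≤ 39, payoff 12 + 4 + 17 + 17 = 50.
F + X + U + E: cost 11 + 12 + 3 + 2 = 28 ≤ 39, payoff 12 + 3 + 17 + 17 = 49.
Best is F, V, U, and E with total payoff 52.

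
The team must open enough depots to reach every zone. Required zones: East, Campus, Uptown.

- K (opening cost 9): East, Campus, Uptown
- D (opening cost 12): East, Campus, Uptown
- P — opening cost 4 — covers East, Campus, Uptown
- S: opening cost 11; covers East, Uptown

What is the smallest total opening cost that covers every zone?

P alone covers East, Campus, Uptown — every zone.
Total opening cost: 4.
No cover costs less than 4.

4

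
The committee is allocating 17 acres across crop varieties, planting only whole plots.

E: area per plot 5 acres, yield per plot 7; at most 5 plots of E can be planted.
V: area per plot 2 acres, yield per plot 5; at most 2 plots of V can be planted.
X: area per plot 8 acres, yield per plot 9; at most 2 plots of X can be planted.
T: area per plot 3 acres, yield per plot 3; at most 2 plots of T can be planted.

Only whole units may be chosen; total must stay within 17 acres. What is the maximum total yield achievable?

Take 2×E, 2×V, and 1×T: area 17 ≤ 17, yield 2·7 + 2·5 + 1·3 = 27.
V has the best ratio (5/2) and is taken to its limit of 2; remaining capacity is filled optimally with the others.

27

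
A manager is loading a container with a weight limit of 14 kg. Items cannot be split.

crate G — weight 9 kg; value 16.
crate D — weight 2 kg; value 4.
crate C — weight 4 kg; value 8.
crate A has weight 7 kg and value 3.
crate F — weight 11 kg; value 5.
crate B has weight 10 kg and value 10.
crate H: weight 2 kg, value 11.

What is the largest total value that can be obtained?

31

Take crate G, crate D, and crate H: weight 9 + 2 + 2 = 13 ≤ 14, value 16 + 4 + 11 = 31.
No other feasible combination does better.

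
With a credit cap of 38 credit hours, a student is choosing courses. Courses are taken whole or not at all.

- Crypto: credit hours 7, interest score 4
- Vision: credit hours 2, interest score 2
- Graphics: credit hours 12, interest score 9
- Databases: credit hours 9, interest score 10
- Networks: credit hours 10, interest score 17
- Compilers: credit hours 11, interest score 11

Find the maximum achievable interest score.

42

Allowing fractional choices, the relaxed optimum would be about 44.5, but courses are indivisible.
Crypto + Databases + Networks + Compilers: credit hours 7 + 9 + 10 + 11 = 37 ≤ 38, interest score 4 + 10 + 17 + 11 = 42.
Vision + Databases + Networks + Compilers: credit hours 2 + 9 + 10 + 11 = 32 ≤ 38, interest score 2 + 10 + 17 + 11 = 40.
Best is Crypto, Databases, Networks, and Compilers with total interest score 42.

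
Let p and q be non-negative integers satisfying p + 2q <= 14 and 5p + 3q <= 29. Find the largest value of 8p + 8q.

64

(p,q)=(2,6): 1·2+2·6=14≤14, 5·2+3·6=28≤29, objective 64.
(p,q)=(3,4): 1·3+2·4=11≤14, 5·3+3·4=27≤29, objective 56.
The best lattice point is (2,6), giving 64.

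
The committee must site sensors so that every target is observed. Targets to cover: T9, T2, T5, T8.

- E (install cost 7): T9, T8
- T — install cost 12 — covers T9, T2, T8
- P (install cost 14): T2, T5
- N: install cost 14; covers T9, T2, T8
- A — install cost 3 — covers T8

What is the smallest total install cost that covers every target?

21

The greedy cost-per-new-target heuristic would pick A, T, and P for 29, but a cheaper cover exists.
Choose E and P: together they cover T9, T2, T5, T8 — every target.
Total install cost: 7 + 14 = 21.
No cover costs less than 21.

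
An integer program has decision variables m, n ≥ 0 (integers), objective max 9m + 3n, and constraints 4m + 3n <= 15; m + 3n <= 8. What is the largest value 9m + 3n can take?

30

The continuous relaxation peaks at (3.75, 0) with value 33.75; rounding to a feasible lattice point costs some objective.
(m,n)=(3,1): 4·3+3·1=15≤15, 1·3+3·1=6≤8, objective 30.
(m,n)=(3,0): 4·3+3·0=12≤15, 1·3+3·0=3≤8, objective 27.
(m,n)=(2,2): 4·2+3·2=14≤15, 1·2+3·2=8≤8, objective 24.
The best lattice point is (3,1), giving 30.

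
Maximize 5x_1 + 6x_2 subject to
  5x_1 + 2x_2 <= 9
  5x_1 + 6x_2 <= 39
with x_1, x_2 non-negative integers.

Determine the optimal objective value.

24

The continuous relaxation peaks at (0, 4.5) with value 27.00; rounding to a feasible lattice point costs some objective.
(x_1,x_2)=(0,4): 5·0+2·4=8≤9, 5·0+6·4=24≤39, objective 24.
(x_1,x_2)=(0,3): 5·0+2·3=6≤9, 5·0+6·3=18≤39, objective 18.
Maximum is 24 at (x_1,x_2)=(0,4).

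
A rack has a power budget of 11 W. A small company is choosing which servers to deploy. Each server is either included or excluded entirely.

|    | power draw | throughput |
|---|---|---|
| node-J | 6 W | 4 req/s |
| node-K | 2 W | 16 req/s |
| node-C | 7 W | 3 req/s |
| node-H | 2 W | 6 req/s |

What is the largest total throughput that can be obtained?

Allowing fractional choices, the relaxed optimum would be about 26.4, but servers are indivisible.
node-J + node-K + node-H: power draw 6 + 2 + 2 = 10 ≤ 11, throughput 4 + 16 + 6 = 26.
node-K + node-C + node-H: power draw 2 + 7 + 2 = 11 ≤ 11, throughput 16 + 3 + 6 = 25.
Best is node-J, node-K, and node-H with total throughput 26.

26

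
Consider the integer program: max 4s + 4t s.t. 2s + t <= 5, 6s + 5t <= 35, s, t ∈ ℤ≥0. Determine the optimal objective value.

20

(s,t)=(0,5): 2·0+1·5=5≤5, 6·0+5·5=25≤35, objective 20.
(s,t)=(0,4): 2·0+1·4=4≤5, 6·0+5·4=20≤35, objective 16.
Maximum is 20 at (s,t)=(0,5).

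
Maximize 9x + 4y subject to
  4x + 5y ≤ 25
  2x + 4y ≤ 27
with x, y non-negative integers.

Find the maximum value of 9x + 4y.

54

Relaxing integrality, the LP optimum is 56.25 at (x,y) = (6.25, 0), which is not an integer point.
(x,y)=(6,0): 4·6+5·0=24≤25, 2·6+4·0=12≤27, objective 54.
(x,y)=(5,1): 4·5+5·1=25≤25, 2·5+4·1=14≤27, objective 49.
(x,y)=(5,0): 4·5+5·0=20≤25, 2·5+4·0=10≤27, objective 45.
No feasible integer point exceeds 54.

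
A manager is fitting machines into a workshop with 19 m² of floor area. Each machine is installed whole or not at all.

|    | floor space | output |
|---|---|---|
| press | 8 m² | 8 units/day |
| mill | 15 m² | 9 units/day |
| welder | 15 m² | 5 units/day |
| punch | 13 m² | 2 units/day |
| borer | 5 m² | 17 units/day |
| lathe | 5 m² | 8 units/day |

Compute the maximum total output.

33

Take press, borer, and lathe: floor space 8 + 5 + 5 = 18 ≤ 19, output 8 + 17 + 8 = 33.
No other feasible combination does better.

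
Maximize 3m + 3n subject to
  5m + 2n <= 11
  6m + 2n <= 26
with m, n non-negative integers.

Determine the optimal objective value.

The continuous relaxation peaks at (0, 5.5) with value 16.50; rounding to a feasible lattice point costs some objective.
(m,n)=(0,5): 5·0+2·5=10≤11, 6·0+2·5=10≤26, objective 15.
(m,n)=(0,4): 5·0+2·4=8≤11, 6·0+2·4=8≤26, objective 12.
The best lattice point is (0,5), giving 15.

15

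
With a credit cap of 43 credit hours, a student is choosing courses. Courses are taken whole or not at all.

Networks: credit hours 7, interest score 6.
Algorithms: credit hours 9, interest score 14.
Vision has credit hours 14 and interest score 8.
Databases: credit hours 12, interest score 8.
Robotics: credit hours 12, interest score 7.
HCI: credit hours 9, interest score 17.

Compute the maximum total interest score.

46

Networks + Algorithms + Databases + HCI: credit hours 7 + 9 + 12 + 9 = 37 ≤ 43, interest score 6 + 14 + 8 + 17 = 45.
Algorithms + Databases + Robotics + HCI: credit hours 9 + 12 + 12 + 9 = 42 ≤ 43, interest score 14 + 8 + 7 + 17 = 46.
Best is Algorithms, Databases, Robotics, and HCI with total interest score 46.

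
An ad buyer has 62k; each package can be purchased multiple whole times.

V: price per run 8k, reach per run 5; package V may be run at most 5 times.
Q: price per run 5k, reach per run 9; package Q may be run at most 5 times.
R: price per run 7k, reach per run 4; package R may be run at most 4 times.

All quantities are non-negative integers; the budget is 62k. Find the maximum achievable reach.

Q has the best ratio (9/5); taking only Q gives at most 5×9 = 45 (stopped by the supply cap of 5).
Mixing does better — 2×V, 5×Q, and 3×R: price 62 ≤ 62, reach 2·5 + 5·9 + 3·4 = 67.

67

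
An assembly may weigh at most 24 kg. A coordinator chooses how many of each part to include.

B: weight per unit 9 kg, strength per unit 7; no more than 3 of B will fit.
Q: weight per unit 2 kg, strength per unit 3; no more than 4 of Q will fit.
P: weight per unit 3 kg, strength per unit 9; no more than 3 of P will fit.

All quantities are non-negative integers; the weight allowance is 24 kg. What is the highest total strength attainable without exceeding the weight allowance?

43

This is a bounded integer knapsack.
Take 1×B, 3×Q, and 3×P: weight 24 ≤ 24, strength 1·7 + 3·3 + 3·9 = 43.
P has the best ratio (9/3) and is taken to its limit of 3; remaining capacity is filled optimally with the others.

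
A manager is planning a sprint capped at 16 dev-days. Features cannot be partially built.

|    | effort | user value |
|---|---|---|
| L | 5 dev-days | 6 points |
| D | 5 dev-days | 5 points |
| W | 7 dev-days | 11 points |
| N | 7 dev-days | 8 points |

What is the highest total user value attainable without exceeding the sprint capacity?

19

This is an integer program with binary decision variables.
W + N: effort 7 + 7 = 14 ≤ 16, user value 11 + 8 = 19.
L + W: effort 5 + 7 = 12 ≤ 16, user value 6 + 11 = 17.
Best is W and N with total user value 19.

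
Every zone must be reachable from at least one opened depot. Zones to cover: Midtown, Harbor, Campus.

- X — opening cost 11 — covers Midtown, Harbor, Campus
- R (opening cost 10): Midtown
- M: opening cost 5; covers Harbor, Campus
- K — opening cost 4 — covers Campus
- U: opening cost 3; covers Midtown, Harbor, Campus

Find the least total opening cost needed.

3

U alone covers Midtown, Harbor, Campus — every zone.
Total opening cost: 3.
No cover costs less than 3.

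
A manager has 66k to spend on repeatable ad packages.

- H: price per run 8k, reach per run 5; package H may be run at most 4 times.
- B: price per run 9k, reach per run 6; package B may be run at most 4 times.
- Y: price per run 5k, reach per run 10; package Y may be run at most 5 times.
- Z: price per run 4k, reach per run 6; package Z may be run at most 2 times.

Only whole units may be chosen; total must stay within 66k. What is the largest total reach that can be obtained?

83

This is a bounded integer knapsack.
4×H, 5×Y, and 2×Z: price 65 ≤ 66, reach 4·5 + 5·10 + 2·6 = 82.
3×H, 1×B, 5×Y, and 2×Z: price 66 ≤ 66, reach 3·5 + 1·6 + 5·10 + 2·6 = 83.
Best is 83.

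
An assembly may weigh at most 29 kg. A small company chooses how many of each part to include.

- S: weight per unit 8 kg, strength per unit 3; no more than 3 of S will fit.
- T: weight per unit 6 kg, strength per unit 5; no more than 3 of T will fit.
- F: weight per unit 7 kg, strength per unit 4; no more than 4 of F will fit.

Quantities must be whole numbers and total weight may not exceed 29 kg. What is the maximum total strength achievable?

19

3×T and 1×F: weight 25 ≤ 29, strength 3·5 + 1·4 = 19.
2×T and 2×F: weight 26 ≤ 29, strength 2·5 + 2·4 = 18.
Best is 19.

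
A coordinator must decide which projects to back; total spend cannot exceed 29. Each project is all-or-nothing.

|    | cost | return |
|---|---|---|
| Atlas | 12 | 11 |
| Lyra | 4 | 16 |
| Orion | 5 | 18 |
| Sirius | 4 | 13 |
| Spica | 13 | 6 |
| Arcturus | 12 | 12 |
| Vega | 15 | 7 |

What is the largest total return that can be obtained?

59

This is a 0-1 knapsack instance.
Allowing fractional choices, the relaxed optimum would be about 62.7, but projects are indivisible.
Lyra + Orion + Sirius + Arcturus: cost 4 + 5 + 4 + 12 = 25 ≤ 29, return 16 + 18 + 13 + 12 = 59.
Atlas + Lyra + Orion + Sirius: cost 12 + 4 + 5 + 4 = 25 ≤ 29, return 11 + 16 + 18 + 13 = 58.
Best is Lyra, Orion, Sirius, and Arcturus with total return 59.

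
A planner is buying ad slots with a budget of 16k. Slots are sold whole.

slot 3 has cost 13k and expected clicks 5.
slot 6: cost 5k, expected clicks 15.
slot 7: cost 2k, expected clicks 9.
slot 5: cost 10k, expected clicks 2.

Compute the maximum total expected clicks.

This is an integer program with binary decision variables.
Take slot 6 and slot 7: cost 5 + 2 = 7 ≤ 16, expected clicks 15 + 9 = 24.
No other feasible combination does better.

24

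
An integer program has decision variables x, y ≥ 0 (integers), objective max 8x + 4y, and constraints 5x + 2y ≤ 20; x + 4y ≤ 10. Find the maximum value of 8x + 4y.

Relaxing integrality, the LP optimum is 33.33 at (x,y) = (3.33, 1.67), which is not an integer point.
(x,y)=(4,0): 5·4+2·0=20≤20, 1·4+4·0=4≤10, objective 32.
(x,y)=(3,1): 5·3+2·1=17≤20, 1·3+4·1=7≤10, objective 28.
(x,y)=(3,0): 5·3+2·0=15≤20, 1·3+4·0=3≤10, objective 24.
No feasible integer point exceeds 32.

32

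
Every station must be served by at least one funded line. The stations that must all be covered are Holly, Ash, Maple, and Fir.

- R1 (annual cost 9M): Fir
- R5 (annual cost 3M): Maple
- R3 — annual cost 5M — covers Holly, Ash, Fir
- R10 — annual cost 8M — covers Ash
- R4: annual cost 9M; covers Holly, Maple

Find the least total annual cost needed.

8

Choose R5 and R3: together they cover Holly, Ash, Maple, Fir — every station.
Total annual cost: 3 + 5 = 8.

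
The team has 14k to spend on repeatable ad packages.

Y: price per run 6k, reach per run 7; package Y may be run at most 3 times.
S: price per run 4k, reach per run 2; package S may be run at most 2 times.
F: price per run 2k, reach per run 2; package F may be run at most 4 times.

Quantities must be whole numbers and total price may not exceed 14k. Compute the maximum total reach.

Y has the best ratio (7/6); taking only Y gives at most 2×7 = 14 (stopped by the price limit).
Mixing does better — 2×Y and 1×F: price 14 ≤ 14, reach 2·7 + 1·2 = 16.

16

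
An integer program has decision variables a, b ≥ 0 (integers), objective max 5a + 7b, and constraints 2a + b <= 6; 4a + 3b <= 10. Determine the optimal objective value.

21

(a,b)=(0,3): 2·0+1·3=3≤6, 4·0+3·3=9≤10, objective 21.
(a,b)=(1,2): 2·1+1·2=4≤6, 4·1+3·2=10≤10, objective 19.
(a,b)=(0,2): 2·0+1·2=2≤6, 4·0+3·2=6≤10, objective 14.
No feasible integer point exceeds 21.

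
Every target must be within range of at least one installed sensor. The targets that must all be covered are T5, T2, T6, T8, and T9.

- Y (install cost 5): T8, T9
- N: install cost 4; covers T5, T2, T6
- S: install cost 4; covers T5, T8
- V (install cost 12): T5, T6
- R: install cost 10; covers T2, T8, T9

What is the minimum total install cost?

9

Choose Y and N: together they cover T5, T2, T6, T8, T9 — every target.
Total install cost: 5 + 4 = 9.
No cover costs less than 9.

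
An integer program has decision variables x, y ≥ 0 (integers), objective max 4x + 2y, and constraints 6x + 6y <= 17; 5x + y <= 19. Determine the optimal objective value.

8

(x,y)=(2,0) is feasible, giving 8.
(x,y)=(1,1) is feasible, giving 6.
(x,y)=(1,0) is feasible, giving 4.
The best lattice point is (2,0), giving 8.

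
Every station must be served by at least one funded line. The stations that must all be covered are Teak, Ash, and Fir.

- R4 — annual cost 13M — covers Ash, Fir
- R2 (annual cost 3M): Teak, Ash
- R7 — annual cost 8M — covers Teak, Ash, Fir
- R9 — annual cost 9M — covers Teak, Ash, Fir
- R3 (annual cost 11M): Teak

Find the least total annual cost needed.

8

R7 alone covers Teak, Ash, Fir — every station.
Total annual cost: 8.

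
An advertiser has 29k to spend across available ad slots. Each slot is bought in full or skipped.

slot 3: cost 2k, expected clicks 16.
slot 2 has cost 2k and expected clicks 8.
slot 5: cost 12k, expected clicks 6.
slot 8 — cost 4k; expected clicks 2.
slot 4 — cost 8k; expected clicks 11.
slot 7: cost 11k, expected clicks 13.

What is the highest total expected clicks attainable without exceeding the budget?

50

Allowing fractional choices, the relaxed optimum would be about 51.0, but ad slots are indivisible.
slot 3 + slot 2 + slot 5 + slot 7: cost 2 + 2 + 12 + 11 = 27 ≤ 29, expected clicks 16 + 8 + 6 + 13 = 43.
slot 3 + slot 2 + slot 8 + slot 4 + slot 7: cost 2 + 2 + 4 + 8 + 11 = 27 ≤ 29, expected clicks 16 + 8 + 2 + 11 + 13 = 50.
slot 3 + slot 2 + slot 4 + slot 7: cost 2 + 2 + 8 + 11 = 23 ≤ 29, expected clicks 16 + 8 + 11 + 13 = 48.
Best is slot 3, slot 2, slot 8, slot 4, and slot 7 with total expected clicks 50.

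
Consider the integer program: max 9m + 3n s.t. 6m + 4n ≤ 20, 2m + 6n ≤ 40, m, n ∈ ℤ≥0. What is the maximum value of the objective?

(m,n)=(3,0) is feasible, giving 27.
(m,n)=(2,1) is feasible, giving 21.
(m,n)=(2,0) is feasible, giving 18.
Maximum is 27 at (m,n)=(3,0).

27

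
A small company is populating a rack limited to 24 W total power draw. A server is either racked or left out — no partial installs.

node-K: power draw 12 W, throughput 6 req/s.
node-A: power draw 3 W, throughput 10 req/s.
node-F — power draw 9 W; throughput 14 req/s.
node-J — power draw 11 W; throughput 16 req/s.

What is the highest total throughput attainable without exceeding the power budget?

This is a 0-1 knapsack instance.
Allowing fractional choices, the relaxed optimum would be about 40.5, but servers are indivisible.
node-F + node-J: power draw 9 + 11 = 20 ≤ 24, throughput 14 + 16 = 30.
node-A + node-F + node-J: power draw 3 + 9 + 11 = 23 ≤ 24, throughput 10 + 14 + 16 = 40.
node-K + node-A + node-F: power draw 12 + 3 + 9 = 24 ≤ 24, throughput 6 + 10 + 14 = 30.
Best is node-A, node-F, and node-J with total throughput 40.

40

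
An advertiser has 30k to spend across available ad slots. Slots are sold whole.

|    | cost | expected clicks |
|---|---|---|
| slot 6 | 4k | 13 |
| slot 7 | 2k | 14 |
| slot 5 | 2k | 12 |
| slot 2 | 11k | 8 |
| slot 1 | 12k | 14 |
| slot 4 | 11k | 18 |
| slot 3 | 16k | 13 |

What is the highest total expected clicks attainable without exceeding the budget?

65

Take slot 6, slot 7, slot 5, slot 2, and slot 4: cost 4 + 2 + 2 + 11 + 11 = 30 ≤ 30, expected clicks 13 + 14 + 12 + 8 + 18 = 65.
No other feasible combination does better.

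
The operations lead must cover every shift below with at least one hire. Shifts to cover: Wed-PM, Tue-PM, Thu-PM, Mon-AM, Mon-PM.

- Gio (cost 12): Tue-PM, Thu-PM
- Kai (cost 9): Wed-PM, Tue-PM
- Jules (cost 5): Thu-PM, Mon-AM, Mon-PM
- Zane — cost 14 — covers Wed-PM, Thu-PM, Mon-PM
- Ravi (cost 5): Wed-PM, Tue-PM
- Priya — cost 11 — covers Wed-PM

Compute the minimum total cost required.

Choose Jules and Ravi: together they cover Wed-PM, Tue-PM, Thu-PM, Mon-AM, Mon-PM — every shift.
Total cost: 5 + 5 = 10.
No cover costs less than 10.

10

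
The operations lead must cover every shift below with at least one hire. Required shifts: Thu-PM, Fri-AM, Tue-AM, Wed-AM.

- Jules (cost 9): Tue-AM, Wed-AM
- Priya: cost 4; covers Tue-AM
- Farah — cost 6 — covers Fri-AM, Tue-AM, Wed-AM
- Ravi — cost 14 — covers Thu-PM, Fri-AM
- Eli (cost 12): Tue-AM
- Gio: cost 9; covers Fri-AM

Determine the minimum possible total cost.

This is a weighted set-cover instance.
Choose Farah and Ravi: together they cover Thu-PM, Fri-AM, Tue-AM, Wed-AM — every shift.
Total cost: 6 + 14 = 20.
No cover costs less than 20.

20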